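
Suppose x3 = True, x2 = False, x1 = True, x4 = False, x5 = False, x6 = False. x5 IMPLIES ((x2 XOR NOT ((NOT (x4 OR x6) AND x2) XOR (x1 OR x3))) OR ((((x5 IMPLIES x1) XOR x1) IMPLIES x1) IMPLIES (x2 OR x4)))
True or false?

True

x4 OR x6 = False OR False = False
NOT (x4 OR x6) = NOT False = True
NOT (x4 OR x6) AND x2 = True AND False = False
x1 OR x3 = True OR True = True
(NOT (x4 OR x6) AND x2) XOR (x1 OR x3) = False XOR True = True
NOT ((NOT (x4 OR x6) AND x2) XOR (x1 OR x3)) = NOT True = False
x2 XOR NOT ((NOT (x4 OR x6) AND x2) XOR (x1 OR x3)) = False XOR False = False
x5 IMPLIES x1 = False IMPLIES True = True
(x5 IMPLIES x1) XOR x1 = True XOR True = False
((x5 IMPLIES x1) XOR x1) IMPLIES x1 = False IMPLIES True = True
x2 OR x4 = False OR False = False
(((x5 IMPLIES x1) XOR x1) IMPLIES x1) IMPLIES (x2 OR x4) = True IMPLIES False = False
(x2 XOR NOT ((NOT (x4 OR x6) AND x2) XOR (x1 OR x3))) OR ((((x5 IMPLIES x1) XOR x1) IMPLIES x1) IMPLIES (x2 OR x4)) = False OR False = False
x5 IMPLIES ((x2 XOR NOT ((NOT (x4 OR x6) AND x2) XOR (x1 OR x3))) OR ((((x5 IMPLIES x1) XOR x1) IMPLIES x1) IMPLIES (x2 OR x4))) = False IMPLIES False = True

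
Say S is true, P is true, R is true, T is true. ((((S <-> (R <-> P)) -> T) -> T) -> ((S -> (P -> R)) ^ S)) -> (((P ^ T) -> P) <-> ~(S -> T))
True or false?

R <-> P = True <-> True = True
S <-> (R <-> P) = True <-> True = True
(S <-> (R <-> P)) -> T = True -> True = True
((S <-> (R <-> P)) -> T) -> T = True -> True = True
P -> R = True -> True = True
S -> (P -> R) = True -> True = True
(S -> (P -> R)) ^ S = True ^ True = False
(((S <-> (R <-> P)) -> T) -> T) -> ((S -> (P -> R)) ^ S) = True -> False = False
P ^ T = True ^ True = False
(P ^ T) -> P = False -> True = True
S -> T = True -> True = True
~(S -> T) = ~True = False
((P ^ T) -> P) <-> ~(S -> T) = True <-> False = False
((((S <-> (R <-> P)) -> T) -> T) -> ((S -> (P -> R)) ^ S)) -> (((P ^ T) -> P) <-> ~(S -> T)) = False -> False = True

True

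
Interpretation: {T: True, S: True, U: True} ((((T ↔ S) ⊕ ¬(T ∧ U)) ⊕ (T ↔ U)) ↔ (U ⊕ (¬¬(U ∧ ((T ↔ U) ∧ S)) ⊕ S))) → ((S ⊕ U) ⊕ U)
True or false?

True

Substituting T=True, S=True, U=True:
T ↔ S = True ↔ True = True
T ∧ U = True ∧ True = True
¬(T ∧ U) = ¬True = False
(T ↔ S) ⊕ ¬(T ∧ U) = True ⊕ False = True
T ↔ U = True ↔ True = True
((T ↔ S) ⊕ ¬(T ∧ U)) ⊕ (T ↔ U) = True ⊕ True = False
T ↔ U = True ↔ True = True
(T ↔ U) ∧ S = True ∧ True = True
U ∧ ((T ↔ U) ∧ S) = True ∧ True = True
¬(U ∧ ((T ↔ U) ∧ S)) = ¬True = False
¬¬(U ∧ ((T ↔ U) ∧ S)) = ¬False = True
¬¬(U ∧ ((T ↔ U) ∧ S)) ⊕ S = True ⊕ True = False
U ⊕ (¬¬(U ∧ ((T ↔ U) ∧ S)) ⊕ S) = True ⊕ False = True
(((T ↔ S) ⊕ ¬(T ∧ U)) ⊕ (T ↔ U)) ↔ (U ⊕ (¬¬(U ∧ ((T ↔ U) ∧ S)) ⊕ S)) = False ↔ True = False
S ⊕ U = True ⊕ True = False
(S ⊕ U) ⊕ U = False ⊕ True = True
((((T ↔ S) ⊕ ¬(T ∧ U)) ⊕ (T ↔ U)) ↔ (U ⊕ (¬¬(U ∧ ((T ↔ U) ∧ S)) ⊕ S))) → ((S ⊕ U) ⊕ U) = False → True = True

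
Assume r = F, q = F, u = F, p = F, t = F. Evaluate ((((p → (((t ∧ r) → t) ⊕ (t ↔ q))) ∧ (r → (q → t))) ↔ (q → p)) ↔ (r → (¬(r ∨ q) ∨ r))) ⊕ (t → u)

t ∧ r = F ∧ F = F
(t ∧ r) → t = F → F = T
t ↔ q = F ↔ F = T
((t ∧ r) → t) ⊕ (t ↔ q) = T ⊕ T = F
p → (((t ∧ r) → t) ⊕ (t ↔ q)) = F → F = T
q → t = F → F = T
r → (q → t) = F → T = T
(p → (((t ∧ r) → t) ⊕ (t ↔ q))) ∧ (r → (q → t)) = T ∧ T = T
q → p = F → F = T
((p → (((t ∧ r) → t) ⊕ (t ↔ q))) ∧ (r → (q → t))) ↔ (q → p) = T ↔ T = T
r ∨ q = F ∨ F = F
¬(r ∨ q) = ¬F = T
¬(r ∨ q) ∨ r = T ∨ F = T
r → (¬(r ∨ q) ∨ r) = F → T = T
(((p → (((t ∧ r) → t) ⊕ (t ↔ q))) ∧ (r → (q → t))) ↔ (q → p)) ↔ (r → (¬(r ∨ q) ∨ r)) = T ↔ T = T
t → u = F → F = T
((((p → (((t ∧ r) → t) ⊕ (t ↔ q))) ∧ (r → (q → t))) ↔ (q → p)) ↔ (r → (¬(r ∨ q) ∨ r))) ⊕ (t → u) = T ⊕ T = F

F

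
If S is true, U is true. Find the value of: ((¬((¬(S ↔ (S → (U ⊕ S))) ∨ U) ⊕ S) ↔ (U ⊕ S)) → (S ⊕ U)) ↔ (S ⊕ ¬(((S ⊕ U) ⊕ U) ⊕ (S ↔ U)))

False

U ⊕ S = True ⊕ True = False
S → (U ⊕ S) = True → False = False
S ↔ (S → (U ⊕ S)) = True ↔ False = False
¬(S ↔ (S → (U ⊕ S))) = ¬False = True
¬(S ↔ (S → (U ⊕ S))) ∨ U = True ∨ True = True
(¬(S ↔ (S → (U ⊕ S))) ∨ U) ⊕ S = True ⊕ True = False
¬((¬(S ↔ (S → (U ⊕ S))) ∨ U) ⊕ S) = ¬False = True
U ⊕ S = True ⊕ True = False
¬((¬(S ↔ (S → (U ⊕ S))) ∨ U) ⊕ S) ↔ (U ⊕ S) = True ↔ False = False
S ⊕ U = True ⊕ True = False
(¬((¬(S ↔ (S → (U ⊕ S))) ∨ U) ⊕ S) ↔ (U ⊕ S)) → (S ⊕ U) = False → False = True
S ⊕ U = True ⊕ True = False
(S ⊕ U) ⊕ U = False ⊕ True = True
S ↔ U = True ↔ True = True
((S ⊕ U) ⊕ U) ⊕ (S ↔ U) = True ⊕ True = False
¬(((S ⊕ U) ⊕ U) ⊕ (S ↔ U)) = ¬False = True
S ⊕ ¬(((S ⊕ U) ⊕ U) ⊕ (S ↔ U)) = True ⊕ True = False
((¬((¬(S ↔ (S → (U ⊕ S))) ∨ U) ⊕ S) ↔ (U ⊕ S)) → (S ⊕ U)) ↔ (S ⊕ ¬(((S ⊕ U) ⊕ U) ⊕ (S ↔ U))) = True ↔ False = False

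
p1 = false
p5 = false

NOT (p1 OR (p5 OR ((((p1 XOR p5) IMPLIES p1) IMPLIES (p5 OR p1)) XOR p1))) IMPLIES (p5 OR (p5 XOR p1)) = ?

false

p1 XOR p5 = false XOR false = false
(p1 XOR p5) IMPLIES p1 = false IMPLIES false = true
p5 OR p1 = false OR false = false
((p1 XOR p5) IMPLIES p1) IMPLIES (p5 OR p1) = true IMPLIES false = false
(((p1 XOR p5) IMPLIES p1) IMPLIES (p5 OR p1)) XOR p1 = false XOR false = false
p5 OR ((((p1 XOR p5) IMPLIES p1) IMPLIES (p5 OR p1)) XOR p1) = false OR false = false
p1 OR (p5 OR ((((p1 XOR p5) IMPLIES p1) IMPLIES (p5 OR p1)) XOR p1)) = false OR false = false
NOT (p1 OR (p5 OR ((((p1 XOR p5) IMPLIES p1) IMPLIES (p5 OR p1)) XOR p1))) = NOT false = true
p5 XOR p1 = false XOR false = false
p5 OR (p5 XOR p1) = false OR false = false
NOT (p1 OR (p5 OR ((((p1 XOR p5) IMPLIES p1) IMPLIES (p5 OR p1)) XOR p1))) IMPLIES (p5 OR (p5 XOR p1)) = true IMPLIES false = false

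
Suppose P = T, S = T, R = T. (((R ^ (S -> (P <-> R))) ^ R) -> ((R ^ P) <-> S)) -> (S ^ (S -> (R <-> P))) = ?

T

Substituting P=T, S=T, R=T:
P <-> R = T <-> T = T
S -> (P <-> R) = T -> T = T
R ^ (S -> (P <-> R)) = T ^ T = F
(R ^ (S -> (P <-> R))) ^ R = F ^ T = T
R ^ P = T ^ T = F
(R ^ P) <-> S = F <-> T = F
((R ^ (S -> (P <-> R))) ^ R) -> ((R ^ P) <-> S) = T -> F = F
R <-> P = T <-> T = T
S -> (R <-> P) = T -> T = T
S ^ (S -> (R <-> P)) = T ^ T = F
(((R ^ (S -> (P <-> R))) ^ R) -> ((R ^ P) <-> S)) -> (S ^ (S -> (R <-> P))) = F -> F = T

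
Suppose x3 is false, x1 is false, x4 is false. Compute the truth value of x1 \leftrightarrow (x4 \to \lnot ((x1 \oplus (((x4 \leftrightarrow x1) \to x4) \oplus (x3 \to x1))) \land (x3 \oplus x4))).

F

x4 \leftrightarrow x1 = F \leftrightarrow F = T
(x4 \leftrightarrow x1) \to x4 = T \to F = F
x3 \to x1 = F \to F = T
((x4 \leftrightarrow x1) \to x4) \oplus (x3 \to x1) = F \oplus T = T
x1 \oplus (((x4 \leftrightarrow x1) \to x4) \oplus (x3 \to x1)) = F \oplus T = T
x3 \oplus x4 = F \oplus F = F
(x1 \oplus (((x4 \leftrightarrow x1) \to x4) \oplus (x3 \to x1))) \land (x3 \oplus x4) = T \land F = F
\lnot ((x1 \oplus (((x4 \leftrightarrow x1) \to x4) \oplus (x3 \to x1))) \land (x3 \oplus x4)) = \lnot F = T
x4 \to \lnot ((x1 \oplus (((x4 \leftrightarrow x1) \to x4) \oplus (x3 \to x1))) \land (x3 \oplus x4)) = F \to T = T
x1 \leftrightarrow (x4 \to \lnot ((x1 \oplus (((x4 \leftrightarrow x1) \to x4) \oplus (x3 \to x1))) \land (x3 \oplus x4))) = F \leftrightarrow T = F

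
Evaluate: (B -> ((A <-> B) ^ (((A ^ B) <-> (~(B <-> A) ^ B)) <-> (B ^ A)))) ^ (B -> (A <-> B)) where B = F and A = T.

A <-> B = T <-> F = F
A ^ B = T ^ F = T
B <-> A = F <-> T = F
~(B <-> A) = ~F = T
~(B <-> A) ^ B = T ^ F = T
(A ^ B) <-> (~(B <-> A) ^ B) = T <-> T = T
B ^ A = F ^ T = T
((A ^ B) <-> (~(B <-> A) ^ B)) <-> (B ^ A) = T <-> T = T
(A <-> B) ^ (((A ^ B) <-> (~(B <-> A) ^ B)) <-> (B ^ A)) = F ^ T = T
B -> ((A <-> B) ^ (((A ^ B) <-> (~(B <-> A) ^ B)) <-> (B ^ A))) = F -> T = T
A <-> B = T <-> F = F
B -> (A <-> B) = F -> F = T
(B -> ((A <-> B) ^ (((A ^ B) <-> (~(B <-> A) ^ B)) <-> (B ^ A)))) ^ (B -> (A <-> B)) = T ^ T = F

F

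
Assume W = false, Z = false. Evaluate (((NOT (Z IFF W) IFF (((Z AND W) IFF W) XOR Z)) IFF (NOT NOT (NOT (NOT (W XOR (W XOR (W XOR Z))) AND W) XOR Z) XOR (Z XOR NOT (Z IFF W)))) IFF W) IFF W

Z IFF W = false IFF false = true
NOT (Z IFF W) = NOT true = false
Z AND W = false AND false = false
(Z AND W) IFF W = false IFF false = true
((Z AND W) IFF W) XOR Z = true XOR false = true
NOT (Z IFF W) IFF (((Z AND W) IFF W) XOR Z) = false IFF true = false
W XOR Z = false XOR false = false
W XOR (W XOR Z) = false XOR false = false
W XOR (W XOR (W XOR Z)) = false XOR false = false
NOT (W XOR (W XOR (W XOR Z))) = NOT false = true
NOT (W XOR (W XOR (W XOR Z))) AND W = true AND false = false
NOT (NOT (W XOR (W XOR (W XOR Z))) AND W) = NOT false = true
NOT (NOT (W XOR (W XOR (W XOR Z))) AND W) XOR Z = true XOR false = true
NOT (NOT (NOT (W XOR (W XOR (W XOR Z))) AND W) XOR Z) = NOT true = false
NOT NOT (NOT (NOT (W XOR (W XOR (W XOR Z))) AND W) XOR Z) = NOT false = true
Z IFF W = false IFF false = true
NOT (Z IFF W) = NOT true = false
Z XOR NOT (Z IFF W) = false XOR false = false
NOT NOT (NOT (NOT (W XOR (W XOR (W XOR Z))) AND W) XOR Z) XOR (Z XOR NOT (Z IFF W)) = true XOR false = true
(NOT (Z IFF W) IFF (((Z AND W) IFF W) XOR Z)) IFF (NOT NOT (NOT (NOT (W XOR (W XOR (W XOR Z))) AND W) XOR Z) XOR (Z XOR NOT (Z IFF W))) = false IFF true = false
((NOT (Z IFF W) IFF (((Z AND W) IFF W) XOR Z)) IFF (NOT NOT (NOT (NOT (W XOR (W XOR (W XOR Z))) AND W) XOR Z) XOR (Z XOR NOT (Z IFF W)))) IFF W = false IFF false = true
(((NOT (Z IFF W) IFF (((Z AND W) IFF W) XOR Z)) IFF (NOT NOT (NOT (NOT (W XOR (W XOR (W XOR Z))) AND W) XOR Z) XOR (Z XOR NOT (Z IFF W)))) IFF W) IFF W = true IFF false = false

false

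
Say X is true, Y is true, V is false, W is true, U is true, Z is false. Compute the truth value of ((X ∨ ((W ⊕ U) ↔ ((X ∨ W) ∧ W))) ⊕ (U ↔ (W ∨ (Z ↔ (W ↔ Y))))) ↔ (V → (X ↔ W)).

False

Substituting X=True, Y=True, V=False, W=True, U=True, Z=False:
W ⊕ U = True ⊕ True = False
X ∨ W = True ∨ True = True
(X ∨ W) ∧ W = True ∧ True = True
(W ⊕ U) ↔ ((X ∨ W) ∧ W) = False ↔ True = False
X ∨ ((W ⊕ U) ↔ ((X ∨ W) ∧ W)) = True ∨ False = True
W ↔ Y = True ↔ True = True
Z ↔ (W ↔ Y) = False ↔ True = False
W ∨ (Z ↔ (W ↔ Y)) = True ∨ False = True
U ↔ (W ∨ (Z ↔ (W ↔ Y))) = True ↔ True = True
(X ∨ ((W ⊕ U) ↔ ((X ∨ W) ∧ W))) ⊕ (U ↔ (W ∨ (Z ↔ (W ↔ Y)))) = True ⊕ True = False
X ↔ W = True ↔ True = True
V → (X ↔ W) = False → True = True
((X ∨ ((W ⊕ U) ↔ ((X ∨ W) ∧ W))) ⊕ (U ↔ (W ∨ (Z ↔ (W ↔ Y))))) ↔ (V → (X ↔ W)) = False ↔ True = False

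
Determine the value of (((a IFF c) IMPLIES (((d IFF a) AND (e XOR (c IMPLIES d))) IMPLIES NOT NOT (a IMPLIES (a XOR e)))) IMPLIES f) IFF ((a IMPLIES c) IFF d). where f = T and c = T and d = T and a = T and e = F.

a IFF c = T IFF T = T
d IFF a = T IFF T = T
c IMPLIES d = T IMPLIES T = T
e XOR (c IMPLIES d) = F XOR T = T
(d IFF a) AND (e XOR (c IMPLIES d)) = T AND T = T
a XOR e = T XOR F = T
a IMPLIES (a XOR e) = T IMPLIES T = T
NOT (a IMPLIES (a XOR e)) = NOT T = F
NOT NOT (a IMPLIES (a XOR e)) = NOT F = T
((d IFF a) AND (e XOR (c IMPLIES d))) IMPLIES NOT NOT (a IMPLIES (a XOR e)) = T IMPLIES T = T
(a IFF c) IMPLIES (((d IFF a) AND (e XOR (c IMPLIES d))) IMPLIES NOT NOT (a IMPLIES (a XOR e))) = T IMPLIES T = T
((a IFF c) IMPLIES (((d IFF a) AND (e XOR (c IMPLIES d))) IMPLIES NOT NOT (a IMPLIES (a XOR e)))) IMPLIES f = T IMPLIES T = T
a IMPLIES c = T IMPLIES T = T
(a IMPLIES c) IFF d = T IFF T = T
(((a IFF c) IMPLIES (((d IFF a) AND (e XOR (c IMPLIES d))) IMPLIES NOT NOT (a IMPLIES (a XOR e)))) IMPLIES f) IFF ((a IMPLIES c) IFF d) = T IFF T = T

T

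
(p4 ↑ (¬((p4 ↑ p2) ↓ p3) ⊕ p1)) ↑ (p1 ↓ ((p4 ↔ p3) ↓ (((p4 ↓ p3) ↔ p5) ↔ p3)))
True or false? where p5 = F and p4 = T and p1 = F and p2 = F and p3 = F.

p4 ↑ p2 = T ↑ F = T
(p4 ↑ p2) ↓ p3 = T ↓ F = F
¬((p4 ↑ p2) ↓ p3) = ¬F = T
¬((p4 ↑ p2) ↓ p3) ⊕ p1 = T ⊕ F = T
p4 ↑ (¬((p4 ↑ p2) ↓ p3) ⊕ p1) = T ↑ T = F
p4 ↔ p3 = T ↔ F = F
p4 ↓ p3 = T ↓ F = F
(p4 ↓ p3) ↔ p5 = F ↔ F = T
((p4 ↓ p3) ↔ p5) ↔ p3 = T ↔ F = F
(p4 ↔ p3) ↓ (((p4 ↓ p3) ↔ p5) ↔ p3) = F ↓ F = T
p1 ↓ ((p4 ↔ p3) ↓ (((p4 ↓ p3) ↔ p5) ↔ p3)) = F ↓ T = F
(p4 ↑ (¬((p4 ↑ p2) ↓ p3) ⊕ p1)) ↑ (p1 ↓ ((p4 ↔ p3) ↓ (((p4 ↓ p3) ↔ p5) ↔ p3))) = F ↑ F = T

T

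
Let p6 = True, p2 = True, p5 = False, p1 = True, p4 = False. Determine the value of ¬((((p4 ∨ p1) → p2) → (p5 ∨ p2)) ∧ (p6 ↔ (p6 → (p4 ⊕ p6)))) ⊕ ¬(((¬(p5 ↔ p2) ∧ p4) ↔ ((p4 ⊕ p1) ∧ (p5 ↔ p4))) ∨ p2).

p4 ∨ p1 = False ∨ True = True
(p4 ∨ p1) → p2 = True → True = True
p5 ∨ p2 = False ∨ True = True
((p4 ∨ p1) → p2) → (p5 ∨ p2) = True → True = True
p4 ⊕ p6 = False ⊕ True = True
p6 → (p4 ⊕ p6) = True → True = True
p6 ↔ (p6 → (p4 ⊕ p6)) = True ↔ True = True
(((p4 ∨ p1) → p2) → (p5 ∨ p2)) ∧ (p6 ↔ (p6 → (p4 ⊕ p6))) = True ∧ True = True
¬((((p4 ∨ p1) → p2) → (p5 ∨ p2)) ∧ (p6 ↔ (p6 → (p4 ⊕ p6)))) = ¬True = False
p5 ↔ p2 = False ↔ True = False
¬(p5 ↔ p2) = ¬False = True
¬(p5 ↔ p2) ∧ p4 = True ∧ False = False
p4 ⊕ p1 = False ⊕ True = True
p5 ↔ p4 = False ↔ False = True
(p4 ⊕ p1) ∧ (p5 ↔ p4) = True ∧ True = True
(¬(p5 ↔ p2) ∧ p4) ↔ ((p4 ⊕ p1) ∧ (p5 ↔ p4)) = False ↔ True = False
((¬(p5 ↔ p2) ∧ p4) ↔ ((p4 ⊕ p1) ∧ (p5 ↔ p4))) ∨ p2 = False ∨ True = True
¬(((¬(p5 ↔ p2) ∧ p4) ↔ ((p4 ⊕ p1) ∧ (p5 ↔ p4))) ∨ p2) = ¬True = False
¬((((p4 ∨ p1) → p2) → (p5 ∨ p2)) ∧ (p6 ↔ (p6 → (p4 ⊕ p6)))) ⊕ ¬(((¬(p5 ↔ p2) ∧ p4) ↔ ((p4 ⊕ p1) ∧ (p5 ↔ p4))) ∨ p2) = False ⊕ False = False

False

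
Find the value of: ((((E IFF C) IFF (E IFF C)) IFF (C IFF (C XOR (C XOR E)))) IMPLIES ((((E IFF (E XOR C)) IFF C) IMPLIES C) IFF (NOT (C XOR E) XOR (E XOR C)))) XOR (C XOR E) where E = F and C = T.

F

E IFF C = F IFF T = F
E IFF C = F IFF T = F
(E IFF C) IFF (E IFF C) = F IFF F = T
C XOR E = T XOR F = T
C XOR (C XOR E) = T XOR T = F
C IFF (C XOR (C XOR E)) = T IFF F = F
((E IFF C) IFF (E IFF C)) IFF (C IFF (C XOR (C XOR E))) = T IFF F = F
E XOR C = F XOR T = T
E IFF (E XOR C) = F IFF T = F
(E IFF (E XOR C)) IFF C = F IFF T = F
((E IFF (E XOR C)) IFF C) IMPLIES C = F IMPLIES T = T
C XOR E = T XOR F = T
NOT (C XOR E) = NOT T = F
E XOR C = F XOR T = T
NOT (C XOR E) XOR (E XOR C) = F XOR T = T
(((E IFF (E XOR C)) IFF C) IMPLIES C) IFF (NOT (C XOR E) XOR (E XOR C)) = T IFF T = T
(((E IFF C) IFF (E IFF C)) IFF (C IFF (C XOR (C XOR E)))) IMPLIES ((((E IFF (E XOR C)) IFF C) IMPLIES C) IFF (NOT (C XOR E) XOR (E XOR C))) = F IMPLIES T = T
C XOR E = T XOR F = T
((((E IFF C) IFF (E IFF C)) IFF (C IFF (C XOR (C XOR E)))) IMPLIES ((((E IFF (E XOR C)) IFF C) IMPLIES C) IFF (NOT (C XOR E) XOR (E XOR C)))) XOR (C XOR E) = T XOR T = F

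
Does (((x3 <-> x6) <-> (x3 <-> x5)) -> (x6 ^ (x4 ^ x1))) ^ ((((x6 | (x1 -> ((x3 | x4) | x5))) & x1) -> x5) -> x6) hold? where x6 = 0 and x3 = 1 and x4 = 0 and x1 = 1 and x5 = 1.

x3 <-> x6 = 1 <-> 0 = 0
x3 <-> x5 = 1 <-> 1 = 1
(x3 <-> x6) <-> (x3 <-> x5) = 0 <-> 1 = 0
x4 ^ x1 = 0 ^ 1 = 1
x6 ^ (x4 ^ x1) = 0 ^ 1 = 1
((x3 <-> x6) <-> (x3 <-> x5)) -> (x6 ^ (x4 ^ x1)) = 0 -> 1 = 1
x3 | x4 = 1 | 0 = 1
(x3 | x4) | x5 = 1 | 1 = 1
x1 -> ((x3 | x4) | x5) = 1 -> 1 = 1
x6 | (x1 -> ((x3 | x4) | x5)) = 0 | 1 = 1
(x6 | (x1 -> ((x3 | x4) | x5))) & x1 = 1 & 1 = 1
((x6 | (x1 -> ((x3 | x4) | x5))) & x1) -> x5 = 1 -> 1 = 1
(((x6 | (x1 -> ((x3 | x4) | x5))) & x1) -> x5) -> x6 = 1 -> 0 = 0
(((x3 <-> x6) <-> (x3 <-> x5)) -> (x6 ^ (x4 ^ x1))) ^ ((((x6 | (x1 -> ((x3 | x4) | x5))) & x1) -> x5) -> x6) = 1 ^ 0 = 1

1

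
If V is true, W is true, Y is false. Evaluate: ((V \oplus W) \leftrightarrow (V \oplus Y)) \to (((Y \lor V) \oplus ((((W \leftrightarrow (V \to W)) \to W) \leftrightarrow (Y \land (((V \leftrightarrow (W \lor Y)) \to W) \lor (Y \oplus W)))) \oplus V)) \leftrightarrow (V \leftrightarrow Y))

V \oplus W = T \oplus T = F
V \oplus Y = T \oplus F = T
(V \oplus W) \leftrightarrow (V \oplus Y) = F \leftrightarrow T = F
Y \lor V = F \lor T = T
V \to W = T \to T = T
W \leftrightarrow (V \to W) = T \leftrightarrow T = T
(W \leftrightarrow (V \to W)) \to W = T \to T = T
W \lor Y = T \lor F = T
V \leftrightarrow (W \lor Y) = T \leftrightarrow T = T
(V \leftrightarrow (W \lor Y)) \to W = T \to T = T
Y \oplus W = F \oplus T = T
((V \leftrightarrow (W \lor Y)) \to W) \lor (Y \oplus W) = T \lor T = T
Y \land (((V \leftrightarrow (W \lor Y)) \to W) \lor (Y \oplus W)) = F \land T = F
((W \leftrightarrow (V \to W)) \to W) \leftrightarrow (Y \land (((V \leftrightarrow (W \lor Y)) \to W) \lor (Y \oplus W))) = T \leftrightarrow F = F
(((W \leftrightarrow (V \to W)) \to W) \leftrightarrow (Y \land (((V \leftrightarrow (W \lor Y)) \to W) \lor (Y \oplus W)))) \oplus V = F \oplus T = T
(Y \lor V) \oplus ((((W \leftrightarrow (V \to W)) \to W) \leftrightarrow (Y \land (((V \leftrightarrow (W \lor Y)) \to W) \lor (Y \oplus W)))) \oplus V) = T \oplus T = F
V \leftrightarrow Y = T \leftrightarrow F = F
((Y \lor V) \oplus ((((W \leftrightarrow (V \to W)) \to W) \leftrightarrow (Y \land (((V \leftrightarrow (W \lor Y)) \to W) \lor (Y \oplus W)))) \oplus V)) \leftrightarrow (V \leftrightarrow Y) = F \leftrightarrow F = T
((V \oplus W) \leftrightarrow (V \oplus Y)) \to (((Y \lor V) \oplus ((((W \leftrightarrow (V \to W)) \to W) \leftrightarrow (Y \land (((V \leftrightarrow (W \lor Y)) \to W) \lor (Y \oplus W)))) \oplus V)) \leftrightarrow (V \leftrightarrow Y)) = F \to T = T

T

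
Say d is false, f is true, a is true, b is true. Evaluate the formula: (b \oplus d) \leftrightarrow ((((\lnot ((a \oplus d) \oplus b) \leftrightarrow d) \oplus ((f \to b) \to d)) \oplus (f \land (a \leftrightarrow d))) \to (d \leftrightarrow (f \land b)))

T

b \oplus d = T \oplus F = T
a \oplus d = T \oplus F = T
(a \oplus d) \oplus b = T \oplus T = F
\lnot ((a \oplus d) \oplus b) = \lnot F = T
\lnot ((a \oplus d) \oplus b) \leftrightarrow d = T \leftrightarrow F = F
f \to b = T \to T = T
(f \to b) \to d = T \to F = F
(\lnot ((a \oplus d) \oplus b) \leftrightarrow d) \oplus ((f \to b) \to d) = F \oplus F = F
a \leftrightarrow d = T \leftrightarrow F = F
f \land (a \leftrightarrow d) = T \land F = F
((\lnot ((a \oplus d) \oplus b) \leftrightarrow d) \oplus ((f \to b) \to d)) \oplus (f \land (a \leftrightarrow d)) = F \oplus F = F
f \land b = T \land T = T
d \leftrightarrow (f \land b) = F \leftrightarrow T = F
(((\lnot ((a \oplus d) \oplus b) \leftrightarrow d) \oplus ((f \to b) \to d)) \oplus (f \land (a \leftrightarrow d))) \to (d \leftrightarrow (f \land b)) = F \to F = T
(b \oplus d) \leftrightarrow ((((\lnot ((a \oplus d) \oplus b) \leftrightarrow d) \oplus ((f \to b) \to d)) \oplus (f \land (a \leftrightarrow d))) \to (d \leftrightarrow (f \land b))) = T \leftrightarrow T = T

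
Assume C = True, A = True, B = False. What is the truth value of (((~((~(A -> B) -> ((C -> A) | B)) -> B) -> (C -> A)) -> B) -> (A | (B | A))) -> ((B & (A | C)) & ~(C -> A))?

A -> B = True -> False = False
~(A -> B) = ~False = True
C -> A = True -> True = True
(C -> A) | B = True | False = True
~(A -> B) -> ((C -> A) | B) = True -> True = True
(~(A -> B) -> ((C -> A) | B)) -> B = True -> False = False
~((~(A -> B) -> ((C -> A) | B)) -> B) = ~False = True
C -> A = True -> True = True
~((~(A -> B) -> ((C -> A) | B)) -> B) -> (C -> A) = True -> True = True
(~((~(A -> B) -> ((C -> A) | B)) -> B) -> (C -> A)) -> B = True -> False = False
B | A = False | True = True
A | (B | A) = True | True = True
((~((~(A -> B) -> ((C -> A) | B)) -> B) -> (C -> A)) -> B) -> (A | (B | A)) = False -> True = True
A | C = True | True = True
B & (A | C) = False & True = False
C -> A = True -> True = True
~(C -> A) = ~True = False
(B & (A | C)) & ~(C -> A) = False & False = False
(((~((~(A -> B) -> ((C -> A) | B)) -> B) -> (C -> A)) -> B) -> (A | (B | A))) -> ((B & (A | C)) & ~(C -> A)) = True -> False = False

False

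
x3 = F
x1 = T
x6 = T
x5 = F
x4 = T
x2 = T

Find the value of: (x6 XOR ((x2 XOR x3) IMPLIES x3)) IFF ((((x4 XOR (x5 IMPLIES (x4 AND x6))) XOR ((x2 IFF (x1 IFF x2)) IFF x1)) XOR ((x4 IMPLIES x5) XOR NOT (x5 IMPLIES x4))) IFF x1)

T

x2 XOR x3 = T XOR F = T
(x2 XOR x3) IMPLIES x3 = T IMPLIES F = F
x6 XOR ((x2 XOR x3) IMPLIES x3) = T XOR F = T
x4 AND x6 = T AND T = T
x5 IMPLIES (x4 AND x6) = F IMPLIES T = T
x4 XOR (x5 IMPLIES (x4 AND x6)) = T XOR T = F
x1 IFF x2 = T IFF T = T
x2 IFF (x1 IFF x2) = T IFF T = T
(x2 IFF (x1 IFF x2)) IFF x1 = T IFF T = T
(x4 XOR (x5 IMPLIES (x4 AND x6))) XOR ((x2 IFF (x1 IFF x2)) IFF x1) = F XOR T = T
x4 IMPLIES x5 = T IMPLIES F = F
x5 IMPLIES x4 = F IMPLIES T = T
NOT (x5 IMPLIES x4) = NOT T = F
(x4 IMPLIES x5) XOR NOT (x5 IMPLIES x4) = F XOR F = F
((x4 XOR (x5 IMPLIES (x4 AND x6))) XOR ((x2 IFF (x1 IFF x2)) IFF x1)) XOR ((x4 IMPLIES x5) XOR NOT (x5 IMPLIES x4)) = T XOR F = T
(((x4 XOR (x5 IMPLIES (x4 AND x6))) XOR ((x2 IFF (x1 IFF x2)) IFF x1)) XOR ((x4 IMPLIES x5) XOR NOT (x5 IMPLIES x4))) IFF x1 = T IFF T = T
(x6 XOR ((x2 XOR x3) IMPLIES x3)) IFF ((((x4 XOR (x5 IMPLIES (x4 AND x6))) XOR ((x2 IFF (x1 IFF x2)) IFF x1)) XOR ((x4 IMPLIES x5) XOR NOT (x5 IMPLIES x4))) IFF x1) = T IFF T = T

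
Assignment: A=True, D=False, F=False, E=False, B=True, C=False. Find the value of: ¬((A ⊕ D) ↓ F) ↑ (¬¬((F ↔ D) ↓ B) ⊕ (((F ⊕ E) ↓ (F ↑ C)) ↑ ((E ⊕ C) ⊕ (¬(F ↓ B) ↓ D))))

False

A ⊕ D = True ⊕ False = True
(A ⊕ D) ↓ F = True ↓ False = False
¬((A ⊕ D) ↓ F) = ¬False = True
F ↔ D = False ↔ False = True
(F ↔ D) ↓ B = True ↓ True = False
¬((F ↔ D) ↓ B) = ¬False = True
¬¬((F ↔ D) ↓ B) = ¬True = False
F ⊕ E = False ⊕ False = False
F ↑ C = False ↑ False = True
(F ⊕ E) ↓ (F ↑ C) = False ↓ True = False
E ⊕ C = False ⊕ False = False
F ↓ B = False ↓ True = False
¬(F ↓ B) = ¬False = True
¬(F ↓ B) ↓ D = True ↓ False = False
(E ⊕ C) ⊕ (¬(F ↓ B) ↓ D) = False ⊕ False = False
((F ⊕ E) ↓ (F ↑ C)) ↑ ((E ⊕ C) ⊕ (¬(F ↓ B) ↓ D)) = False ↑ False = True
¬¬((F ↔ D) ↓ B) ⊕ (((F ⊕ E) ↓ (F ↑ C)) ↑ ((E ⊕ C) ⊕ (¬(F ↓ B) ↓ D))) = False ⊕ True = True
¬((A ⊕ D) ↓ F) ↑ (¬¬((F ↔ D) ↓ B) ⊕ (((F ⊕ E) ↓ (F ↑ C)) ↑ ((E ⊕ C) ⊕ (¬(F ↓ B) ↓ D)))) = True ↑ True = False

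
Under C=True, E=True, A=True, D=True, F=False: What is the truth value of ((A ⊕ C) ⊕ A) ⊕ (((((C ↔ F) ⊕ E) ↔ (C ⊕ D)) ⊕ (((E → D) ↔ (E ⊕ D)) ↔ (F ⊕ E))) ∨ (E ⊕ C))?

A ⊕ C = True ⊕ True = False
(A ⊕ C) ⊕ A = False ⊕ True = True
C ↔ F = True ↔ False = False
(C ↔ F) ⊕ E = False ⊕ True = True
C ⊕ D = True ⊕ True = False
((C ↔ F) ⊕ E) ↔ (C ⊕ D) = True ↔ False = False
E → D = True → True = True
E ⊕ D = True ⊕ True = False
(E → D) ↔ (E ⊕ D) = True ↔ False = False
F ⊕ E = False ⊕ True = True
((E → D) ↔ (E ⊕ D)) ↔ (F ⊕ E) = False ↔ True = False
(((C ↔ F) ⊕ E) ↔ (C ⊕ D)) ⊕ (((E → D) ↔ (E ⊕ D)) ↔ (F ⊕ E)) = False ⊕ False = False
E ⊕ C = True ⊕ True = False
((((C ↔ F) ⊕ E) ↔ (C ⊕ D)) ⊕ (((E → D) ↔ (E ⊕ D)) ↔ (F ⊕ E))) ∨ (E ⊕ C) = False ∨ False = False
((A ⊕ C) ⊕ A) ⊕ (((((C ↔ F) ⊕ E) ↔ (C ⊕ D)) ⊕ (((E → D) ↔ (E ⊕ D)) ↔ (F ⊕ E))) ∨ (E ⊕ C)) = True ⊕ False = True

True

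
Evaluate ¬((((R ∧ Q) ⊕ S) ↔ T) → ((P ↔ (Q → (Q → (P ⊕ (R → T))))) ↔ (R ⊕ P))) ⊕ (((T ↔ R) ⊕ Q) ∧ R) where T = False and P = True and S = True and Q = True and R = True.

False

R ∧ Q = True ∧ True = True
(R ∧ Q) ⊕ S = True ⊕ True = False
((R ∧ Q) ⊕ S) ↔ T = False ↔ False = True
R → T = True → False = False
P ⊕ (R → T) = True ⊕ False = True
Q → (P ⊕ (R → T)) = True → True = True
Q → (Q → (P ⊕ (R → T))) = True → True = True
P ↔ (Q → (Q → (P ⊕ (R → T)))) = True ↔ True = True
R ⊕ P = True ⊕ True = False
(P ↔ (Q → (Q → (P ⊕ (R → T))))) ↔ (R ⊕ P) = True ↔ False = False
(((R ∧ Q) ⊕ S) ↔ T) → ((P ↔ (Q → (Q → (P ⊕ (R → T))))) ↔ (R ⊕ P)) = True → False = False
¬((((R ∧ Q) ⊕ S) ↔ T) → ((P ↔ (Q → (Q → (P ⊕ (R → T))))) ↔ (R ⊕ P))) = ¬False = True
T ↔ R = False ↔ True = False
(T ↔ R) ⊕ Q = False ⊕ True = True
((T ↔ R) ⊕ Q) ∧ R = True ∧ True = True
¬((((R ∧ Q) ⊕ S) ↔ T) → ((P ↔ (Q → (Q → (P ⊕ (R → T))))) ↔ (R ⊕ P))) ⊕ (((T ↔ R) ⊕ Q) ∧ R) = True ⊕ True = False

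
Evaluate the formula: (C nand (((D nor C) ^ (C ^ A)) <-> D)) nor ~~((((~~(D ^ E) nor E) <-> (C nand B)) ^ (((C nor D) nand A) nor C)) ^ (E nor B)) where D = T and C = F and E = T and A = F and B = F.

D nor C = T nor F = F
C ^ A = F ^ F = F
(D nor C) ^ (C ^ A) = F ^ F = F
((D nor C) ^ (C ^ A)) <-> D = F <-> T = F
C nand (((D nor C) ^ (C ^ A)) <-> D) = F nand F = T
D ^ E = T ^ T = F
~(D ^ E) = ~F = T
~~(D ^ E) = ~T = F
~~(D ^ E) nor E = F nor T = F
C nand B = F nand F = T
(~~(D ^ E) nor E) <-> (C nand B) = F <-> T = F
C nor D = F nor T = F
(C nor D) nand A = F nand F = T
((C nor D) nand A) nor C = T nor F = F
((~~(D ^ E) nor E) <-> (C nand B)) ^ (((C nor D) nand A) nor C) = F ^ F = F
E nor B = T nor F = F
(((~~(D ^ E) nor E) <-> (C nand B)) ^ (((C nor D) nand A) nor C)) ^ (E nor B) = F ^ F = F
~((((~~(D ^ E) nor E) <-> (C nand B)) ^ (((C nor D) nand A) nor C)) ^ (E nor B)) = ~F = T
~~((((~~(D ^ E) nor E) <-> (C nand B)) ^ (((C nor D) nand A) nor C)) ^ (E nor B)) = ~T = F
(C nand (((D nor C) ^ (C ^ A)) <-> D)) nor ~~((((~~(D ^ E) nor E) <-> (C nand B)) ^ (((C nor D) nand A) nor C)) ^ (E nor B)) = T nor F = F

F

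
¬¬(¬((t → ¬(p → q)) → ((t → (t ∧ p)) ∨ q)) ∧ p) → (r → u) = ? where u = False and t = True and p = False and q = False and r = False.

True

Substituting u=False, t=True, p=False, q=False, r=False:
p → q = False → False = True
¬(p → q) = ¬True = False
t → ¬(p → q) = True → False = False
t ∧ p = True ∧ False = False
t → (t ∧ p) = True → False = False
(t → (t ∧ p)) ∨ q = False ∨ False = False
(t → ¬(p → q)) → ((t → (t ∧ p)) ∨ q) = False → False = True
¬((t → ¬(p → q)) → ((t → (t ∧ p)) ∨ q)) = ¬True = False
¬((t → ¬(p → q)) → ((t → (t ∧ p)) ∨ q)) ∧ p = False ∧ False = False
¬(¬((t → ¬(p → q)) → ((t → (t ∧ p)) ∨ q)) ∧ p) = ¬False = True
¬¬(¬((t → ¬(p → q)) → ((t → (t ∧ p)) ∨ q)) ∧ p) = ¬True = False
r → u = False → False = True
¬¬(¬((t → ¬(p → q)) → ((t → (t ∧ p)) ∨ q)) ∧ p) → (r → u) = False → True = True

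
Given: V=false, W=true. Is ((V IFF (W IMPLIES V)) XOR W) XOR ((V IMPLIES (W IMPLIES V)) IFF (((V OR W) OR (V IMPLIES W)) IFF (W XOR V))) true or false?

W IMPLIES V = true IMPLIES false = false
V IFF (W IMPLIES V) = false IFF false = true
(V IFF (W IMPLIES V)) XOR W = true XOR true = false
W IMPLIES V = true IMPLIES false = false
V IMPLIES (W IMPLIES V) = false IMPLIES false = true
V OR W = false OR true = true
V IMPLIES W = false IMPLIES true = true
(V OR W) OR (V IMPLIES W) = true OR true = true
W XOR V = true XOR false = true
((V OR W) OR (V IMPLIES W)) IFF (W XOR V) = true IFF true = true
(V IMPLIES (W IMPLIES V)) IFF (((V OR W) OR (V IMPLIES W)) IFF (W XOR V)) = true IFF true = true
((V IFF (W IMPLIES V)) XOR W) XOR ((V IMPLIES (W IMPLIES V)) IFF (((V OR W) OR (V IMPLIES W)) IFF (W XOR V))) = false XOR true = true

true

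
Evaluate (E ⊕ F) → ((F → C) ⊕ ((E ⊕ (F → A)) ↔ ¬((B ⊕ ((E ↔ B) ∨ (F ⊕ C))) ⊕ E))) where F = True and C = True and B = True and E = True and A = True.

E ⊕ F = True ⊕ True = False
F → C = True → True = True
F → A = True → True = True
E ⊕ (F → A) = True ⊕ True = False
E ↔ B = True ↔ True = True
F ⊕ C = True ⊕ True = False
(E ↔ B) ∨ (F ⊕ C) = True ∨ False = True
B ⊕ ((E ↔ B) ∨ (F ⊕ C)) = True ⊕ True = False
(B ⊕ ((E ↔ B) ∨ (F ⊕ C))) ⊕ E = False ⊕ True = True
¬((B ⊕ ((E ↔ B) ∨ (F ⊕ C))) ⊕ E) = ¬True = False
(E ⊕ (F → A)) ↔ ¬((B ⊕ ((E ↔ B) ∨ (F ⊕ C))) ⊕ E) = False ↔ False = True
(F → C) ⊕ ((E ⊕ (F → A)) ↔ ¬((B ⊕ ((E ↔ B) ∨ (F ⊕ C))) ⊕ E)) = True ⊕ True = False
(E ⊕ F) → ((F → C) ⊕ ((E ⊕ (F → A)) ↔ ¬((B ⊕ ((E ↔ B) ∨ (F ⊕ C))) ⊕ E))) = False → False = True

True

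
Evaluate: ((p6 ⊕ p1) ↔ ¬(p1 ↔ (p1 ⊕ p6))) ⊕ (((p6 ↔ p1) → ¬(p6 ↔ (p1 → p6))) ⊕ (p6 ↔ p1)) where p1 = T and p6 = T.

p6 ⊕ p1 = T ⊕ T = F
p1 ⊕ p6 = T ⊕ T = F
p1 ↔ (p1 ⊕ p6) = T ↔ F = F
¬(p1 ↔ (p1 ⊕ p6)) = ¬F = T
(p6 ⊕ p1) ↔ ¬(p1 ↔ (p1 ⊕ p6)) = F ↔ T = F
p6 ↔ p1 = T ↔ T = T
p1 → p6 = T → T = T
p6 ↔ (p1 → p6) = T ↔ T = T
¬(p6 ↔ (p1 → p6)) = ¬T = F
(p6 ↔ p1) → ¬(p6 ↔ (p1 → p6)) = T → F = F
p6 ↔ p1 = T ↔ T = T
((p6 ↔ p1) → ¬(p6 ↔ (p1 → p6))) ⊕ (p6 ↔ p1) = F ⊕ T = T
((p6 ⊕ p1) ↔ ¬(p1 ↔ (p1 ⊕ p6))) ⊕ (((p6 ↔ p1) → ¬(p6 ↔ (p1 → p6))) ⊕ (p6 ↔ p1)) = F ⊕ T = T

T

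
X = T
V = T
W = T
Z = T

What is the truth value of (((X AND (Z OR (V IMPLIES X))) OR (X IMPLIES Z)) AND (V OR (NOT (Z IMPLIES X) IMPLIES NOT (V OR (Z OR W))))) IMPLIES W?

T

V IMPLIES X = T IMPLIES T = T
Z OR (V IMPLIES X) = T OR T = T
X AND (Z OR (V IMPLIES X)) = T AND T = T
X IMPLIES Z = T IMPLIES T = T
(X AND (Z OR (V IMPLIES X))) OR (X IMPLIES Z) = T OR T = T
Z IMPLIES X = T IMPLIES T = T
NOT (Z IMPLIES X) = NOT T = F
Z OR W = T OR T = T
V OR (Z OR W) = T OR T = T
NOT (V OR (Z OR W)) = NOT T = F
NOT (Z IMPLIES X) IMPLIES NOT (V OR (Z OR W)) = F IMPLIES F = T
V OR (NOT (Z IMPLIES X) IMPLIES NOT (V OR (Z OR W))) = T OR T = T
((X AND (Z OR (V IMPLIES X))) OR (X IMPLIES Z)) AND (V OR (NOT (Z IMPLIES X) IMPLIES NOT (V OR (Z OR W)))) = T AND T = T
(((X AND (Z OR (V IMPLIES X))) OR (X IMPLIES Z)) AND (V OR (NOT (Z IMPLIES X) IMPLIES NOT (V OR (Z OR W))))) IMPLIES W = T IMPLIES T = T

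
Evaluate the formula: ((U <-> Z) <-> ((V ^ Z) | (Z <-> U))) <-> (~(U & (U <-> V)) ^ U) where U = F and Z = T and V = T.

U <-> Z = F <-> T = F
V ^ Z = T ^ T = F
Z <-> U = T <-> F = F
(V ^ Z) | (Z <-> U) = F | F = F
(U <-> Z) <-> ((V ^ Z) | (Z <-> U)) = F <-> F = T
U <-> V = F <-> T = F
U & (U <-> V) = F & F = F
~(U & (U <-> V)) = ~F = T
~(U & (U <-> V)) ^ U = T ^ F = T
((U <-> Z) <-> ((V ^ Z) | (Z <-> U))) <-> (~(U & (U <-> V)) ^ U) = T <-> T = T

T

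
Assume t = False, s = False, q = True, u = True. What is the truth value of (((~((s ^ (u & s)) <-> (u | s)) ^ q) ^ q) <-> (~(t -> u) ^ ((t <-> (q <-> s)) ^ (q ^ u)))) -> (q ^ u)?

Substituting t=False, s=False, q=True, u=True:
u & s = True & False = False
s ^ (u & s) = False ^ False = False
u | s = True | False = True
(s ^ (u & s)) <-> (u | s) = False <-> True = False
~((s ^ (u & s)) <-> (u | s)) = ~False = True
~((s ^ (u & s)) <-> (u | s)) ^ q = True ^ True = False
(~((s ^ (u & s)) <-> (u | s)) ^ q) ^ q = False ^ True = True
t -> u = False -> True = True
~(t -> u) = ~True = False
q <-> s = True <-> False = False
t <-> (q <-> s) = False <-> False = True
q ^ u = True ^ True = False
(t <-> (q <-> s)) ^ (q ^ u) = True ^ False = True
~(t -> u) ^ ((t <-> (q <-> s)) ^ (q ^ u)) = False ^ True = True
((~((s ^ (u & s)) <-> (u | s)) ^ q) ^ q) <-> (~(t -> u) ^ ((t <-> (q <-> s)) ^ (q ^ u))) = True <-> True = True
q ^ u = True ^ True = False
(((~((s ^ (u & s)) <-> (u | s)) ^ q) ^ q) <-> (~(t -> u) ^ ((t <-> (q <-> s)) ^ (q ^ u)))) -> (q ^ u) = True -> False = False

False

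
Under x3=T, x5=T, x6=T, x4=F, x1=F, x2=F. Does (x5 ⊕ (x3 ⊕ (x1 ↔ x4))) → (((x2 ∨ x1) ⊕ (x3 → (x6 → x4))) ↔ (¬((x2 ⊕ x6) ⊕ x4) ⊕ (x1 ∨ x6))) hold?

F

x1 ↔ x4 = F ↔ F = T
x3 ⊕ (x1 ↔ x4) = T ⊕ T = F
x5 ⊕ (x3 ⊕ (x1 ↔ x4)) = T ⊕ F = T
x2 ∨ x1 = F ∨ F = F
x6 → x4 = T → F = F
x3 → (x6 → x4) = T → F = F
(x2 ∨ x1) ⊕ (x3 → (x6 → x4)) = F ⊕ F = F
x2 ⊕ x6 = F ⊕ T = T
(x2 ⊕ x6) ⊕ x4 = T ⊕ F = T
¬((x2 ⊕ x6) ⊕ x4) = ¬T = F
x1 ∨ x6 = F ∨ T = T
¬((x2 ⊕ x6) ⊕ x4) ⊕ (x1 ∨ x6) = F ⊕ T = T
((x2 ∨ x1) ⊕ (x3 → (x6 → x4))) ↔ (¬((x2 ⊕ x6) ⊕ x4) ⊕ (x1 ∨ x6)) = F ↔ T = F
(x5 ⊕ (x3 ⊕ (x1 ↔ x4))) → (((x2 ∨ x1) ⊕ (x3 → (x6 → x4))) ↔ (¬((x2 ⊕ x6) ⊕ x4) ⊕ (x1 ∨ x6))) = T → F = F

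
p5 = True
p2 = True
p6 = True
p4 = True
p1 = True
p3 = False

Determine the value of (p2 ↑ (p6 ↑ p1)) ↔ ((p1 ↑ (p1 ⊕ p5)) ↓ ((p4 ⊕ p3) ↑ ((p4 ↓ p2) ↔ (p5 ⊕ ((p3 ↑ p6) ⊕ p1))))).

p6 ↑ p1 = True ↑ True = False
p2 ↑ (p6 ↑ p1) = True ↑ False = True
p1 ⊕ p5 = True ⊕ True = False
p1 ↑ (p1 ⊕ p5) = True ↑ False = True
p4 ⊕ p3 = True ⊕ False = True
p4 ↓ p2 = True ↓ True = False
p3 ↑ p6 = False ↑ True = True
(p3 ↑ p6) ⊕ p1 = True ⊕ True = False
p5 ⊕ ((p3 ↑ p6) ⊕ p1) = True ⊕ False = True
(p4 ↓ p2) ↔ (p5 ⊕ ((p3 ↑ p6) ⊕ p1)) = False ↔ True = False
(p4 ⊕ p3) ↑ ((p4 ↓ p2) ↔ (p5 ⊕ ((p3 ↑ p6) ⊕ p1))) = True ↑ False = True
(p1 ↑ (p1 ⊕ p5)) ↓ ((p4 ⊕ p3) ↑ ((p4 ↓ p2) ↔ (p5 ⊕ ((p3 ↑ p6) ⊕ p1)))) = True ↓ True = False
(p2 ↑ (p6 ↑ p1)) ↔ ((p1 ↑ (p1 ⊕ p5)) ↓ ((p4 ⊕ p3) ↑ ((p4 ↓ p2) ↔ (p5 ⊕ ((p3 ↑ p6) ⊕ p1))))) = True ↔ False = False

False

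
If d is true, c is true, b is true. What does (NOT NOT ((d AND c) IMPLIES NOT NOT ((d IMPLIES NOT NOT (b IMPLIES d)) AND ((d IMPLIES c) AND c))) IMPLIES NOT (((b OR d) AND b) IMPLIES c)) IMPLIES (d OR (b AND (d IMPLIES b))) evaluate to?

True

Substituting d=True, c=True, b=True:
d AND c = True AND True = True
b IMPLIES d = True IMPLIES True = True
NOT (b IMPLIES d) = NOT True = False
NOT NOT (b IMPLIES d) = NOT False = True
d IMPLIES NOT NOT (b IMPLIES d) = True IMPLIES True = True
d IMPLIES c = True IMPLIES True = True
(d IMPLIES c) AND c = True AND True = True
(d IMPLIES NOT NOT (b IMPLIES d)) AND ((d IMPLIES c) AND c) = True AND True = True
NOT ((d IMPLIES NOT NOT (b IMPLIES d)) AND ((d IMPLIES c) AND c)) = NOT True = False
NOT NOT ((d IMPLIES NOT NOT (b IMPLIES d)) AND ((d IMPLIES c) AND c)) = NOT False = True
(d AND c) IMPLIES NOT NOT ((d IMPLIES NOT NOT (b IMPLIES d)) AND ((d IMPLIES c) AND c)) = True IMPLIES True = True
NOT ((d AND c) IMPLIES NOT NOT ((d IMPLIES NOT NOT (b IMPLIES d)) AND ((d IMPLIES c) AND c))) = NOT True = False
NOT NOT ((d AND c) IMPLIES NOT NOT ((d IMPLIES NOT NOT (b IMPLIES d)) AND ((d IMPLIES c) AND c))) = NOT False = True
b OR d = True OR True = True
(b OR d) AND b = True AND True = True
((b OR d) AND b) IMPLIES c = True IMPLIES True = True
NOT (((b OR d) AND b) IMPLIES c) = NOT True = False
NOT NOT ((d AND c) IMPLIES NOT NOT ((d IMPLIES NOT NOT (b IMPLIES d)) AND ((d IMPLIES c) AND c))) IMPLIES NOT (((b OR d) AND b) IMPLIES c) = True IMPLIES False = False
d IMPLIES b = True IMPLIES True = True
b AND (d IMPLIES b) = True AND True = True
d OR (b AND (d IMPLIES b)) = True OR True = True
(NOT NOT ((d AND c) IMPLIES NOT NOT ((d IMPLIES NOT NOT (b IMPLIES d)) AND ((d IMPLIES c) AND c))) IMPLIES NOT (((b OR d) AND b) IMPLIES c)) IMPLIES (d OR (b AND (d IMPLIES b))) = False IMPLIES True = True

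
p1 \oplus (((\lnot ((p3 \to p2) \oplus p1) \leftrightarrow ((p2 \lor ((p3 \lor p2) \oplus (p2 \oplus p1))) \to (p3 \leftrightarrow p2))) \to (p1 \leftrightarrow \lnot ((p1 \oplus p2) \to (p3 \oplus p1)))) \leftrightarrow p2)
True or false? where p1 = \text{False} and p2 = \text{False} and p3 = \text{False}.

Substituting p1=\text{False}, p2=\text{False}, p3=\text{False}:
p3 \to p2 = \text{False} \to \text{False} = \text{True}
(p3 \to p2) \oplus p1 = \text{True} \oplus \text{False} = \text{True}
\lnot ((p3 \to p2) \oplus p1) = \lnot \text{True} = \text{False}
p3 \lor p2 = \text{False} \lor \text{False} = \text{False}
p2 \oplus p1 = \text{False} \oplus \text{False} = \text{False}
(p3 \lor p2) \oplus (p2 \oplus p1) = \text{False} \oplus \text{False} = \text{False}
p2 \lor ((p3 \lor p2) \oplus (p2 \oplus p1)) = \text{False} \lor \text{False} = \text{False}
p3 \leftrightarrow p2 = \text{False} \leftrightarrow \text{False} = \text{True}
(p2 \lor ((p3 \lor p2) \oplus (p2 \oplus p1))) \to (p3 \leftrightarrow p2) = \text{False} \to \text{True} = \text{True}
\lnot ((p3 \to p2) \oplus p1) \leftrightarrow ((p2 \lor ((p3 \lor p2) \oplus (p2 \oplus p1))) \to (p3 \leftrightarrow p2)) = \text{False} \leftrightarrow \text{True} = \text{False}
p1 \oplus p2 = \text{False} \oplus \text{False} = \text{False}
p3 \oplus p1 = \text{False} \oplus \text{False} = \text{False}
(p1 \oplus p2) \to (p3 \oplus p1) = \text{False} \to \text{False} = \text{True}
\lnot ((p1 \oplus p2) \to (p3 \oplus p1)) = \lnot \text{True} = \text{False}
p1 \leftrightarrow \lnot ((p1 \oplus p2) \to (p3 \oplus p1)) = \text{False} \leftrightarrow \text{False} = \text{True}
(\lnot ((p3 \to p2) \oplus p1) \leftrightarrow ((p2 \lor ((p3 \lor p2) \oplus (p2 \oplus p1))) \to (p3 \leftrightarrow p2))) \to (p1 \leftrightarrow \lnot ((p1 \oplus p2) \to (p3 \oplus p1))) = \text{False} \to \text{True} = \text{True}
((\lnot ((p3 \to p2) \oplus p1) \leftrightarrow ((p2 \lor ((p3 \lor p2) \oplus (p2 \oplus p1))) \to (p3 \leftrightarrow p2))) \to (p1 \leftrightarrow \lnot ((p1 \oplus p2) \to (p3 \oplus p1)))) \leftrightarrow p2 = \text{True} \leftrightarrow \text{False} = \text{False}
p1 \oplus (((\lnot ((p3 \to p2) \oplus p1) \leftrightarrow ((p2 \lor ((p3 \lor p2) \oplus (p2 \oplus p1))) \to (p3 \leftrightarrow p2))) \to (p1 \leftrightarrow \lnot ((p1 \oplus p2) \to (p3 \oplus p1)))) \leftrightarrow p2) = \text{False} \oplus \text{False} = \text{False}

\text{False}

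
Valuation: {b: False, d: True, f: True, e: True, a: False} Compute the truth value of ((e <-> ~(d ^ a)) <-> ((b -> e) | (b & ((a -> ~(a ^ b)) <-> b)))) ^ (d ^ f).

d ^ a = True ^ False = True
~(d ^ a) = ~True = False
e <-> ~(d ^ a) = True <-> False = False
b -> e = False -> True = True
a ^ b = False ^ False = False
~(a ^ b) = ~False = True
a -> ~(a ^ b) = False -> True = True
(a -> ~(a ^ b)) <-> b = True <-> False = False
b & ((a -> ~(a ^ b)) <-> b) = False & False = False
(b -> e) | (b & ((a -> ~(a ^ b)) <-> b)) = True | False = True
(e <-> ~(d ^ a)) <-> ((b -> e) | (b & ((a -> ~(a ^ b)) <-> b))) = False <-> True = False
d ^ f = True ^ True = False
((e <-> ~(d ^ a)) <-> ((b -> e) | (b & ((a -> ~(a ^ b)) <-> b)))) ^ (d ^ f) = False ^ False = False

False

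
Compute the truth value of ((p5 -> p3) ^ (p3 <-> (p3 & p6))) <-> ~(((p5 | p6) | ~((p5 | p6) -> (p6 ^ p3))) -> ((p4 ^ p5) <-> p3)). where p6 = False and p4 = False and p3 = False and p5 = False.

p5 -> p3 = False -> False = True
p3 & p6 = False & False = False
p3 <-> (p3 & p6) = False <-> False = True
(p5 -> p3) ^ (p3 <-> (p3 & p6)) = True ^ True = False
p5 | p6 = False | False = False
p5 | p6 = False | False = False
p6 ^ p3 = False ^ False = False
(p5 | p6) -> (p6 ^ p3) = False -> False = True
~((p5 | p6) -> (p6 ^ p3)) = ~True = False
(p5 | p6) | ~((p5 | p6) -> (p6 ^ p3)) = False | False = False
p4 ^ p5 = False ^ False = False
(p4 ^ p5) <-> p3 = False <-> False = True
((p5 | p6) | ~((p5 | p6) -> (p6 ^ p3))) -> ((p4 ^ p5) <-> p3) = False -> True = True
~(((p5 | p6) | ~((p5 | p6) -> (p6 ^ p3))) -> ((p4 ^ p5) <-> p3)) = ~True = False
((p5 -> p3) ^ (p3 <-> (p3 & p6))) <-> ~(((p5 | p6) | ~((p5 | p6) -> (p6 ^ p3))) -> ((p4 ^ p5) <-> p3)) = False <-> False = True

True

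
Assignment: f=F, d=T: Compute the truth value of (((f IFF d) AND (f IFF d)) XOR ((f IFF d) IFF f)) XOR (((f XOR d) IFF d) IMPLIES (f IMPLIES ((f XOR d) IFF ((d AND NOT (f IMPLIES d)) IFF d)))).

f IFF d = F IFF T = F
f IFF d = F IFF T = F
(f IFF d) AND (f IFF d) = F AND F = F
f IFF d = F IFF T = F
(f IFF d) IFF f = F IFF F = T
((f IFF d) AND (f IFF d)) XOR ((f IFF d) IFF f) = F XOR T = T
f XOR d = F XOR T = T
(f XOR d) IFF d = T IFF T = T
f XOR d = F XOR T = T
f IMPLIES d = F IMPLIES T = T
NOT (f IMPLIES d) = NOT T = F
d AND NOT (f IMPLIES d) = T AND F = F
(d AND NOT (f IMPLIES d)) IFF d = F IFF T = F
(f XOR d) IFF ((d AND NOT (f IMPLIES d)) IFF d) = T IFF F = F
f IMPLIES ((f XOR d) IFF ((d AND NOT (f IMPLIES d)) IFF d)) = F IMPLIES F = T
((f XOR d) IFF d) IMPLIES (f IMPLIES ((f XOR d) IFF ((d AND NOT (f IMPLIES d)) IFF d))) = T IMPLIES T = T
(((f IFF d) AND (f IFF d)) XOR ((f IFF d) IFF f)) XOR (((f XOR d) IFF d) IMPLIES (f IMPLIES ((f XOR d) IFF ((d AND NOT (f IMPLIES d)) IFF d)))) = T XOR T = F

F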